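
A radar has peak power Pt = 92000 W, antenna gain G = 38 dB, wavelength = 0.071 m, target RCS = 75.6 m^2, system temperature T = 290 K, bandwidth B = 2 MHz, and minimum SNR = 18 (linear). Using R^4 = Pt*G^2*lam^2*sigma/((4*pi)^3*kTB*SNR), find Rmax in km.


G_lin = 10^(38/10) = 6309.573445
R^4 = 92000 * 6309.573445^2 * 0.071^2 * 75.6 / ((4*pi)^3 * 1.38e-23 * 290 * 2000000.0 * 18)
R^4 = 4.88222e21 m^4
R_max = (4.88222e21)^(1/4) = 264334.8 m = 264.3 km

264.3 km


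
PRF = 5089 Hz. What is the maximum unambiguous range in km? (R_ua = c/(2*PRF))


R_ua = 3e8 / (2 * 5089) = 29475.3 m = 29.5 km

29.5 km


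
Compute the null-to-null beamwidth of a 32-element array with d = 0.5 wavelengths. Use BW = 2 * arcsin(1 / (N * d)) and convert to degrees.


1/(N*d) = 1/(32*0.5) = 0.0625
BW = 2*arcsin(0.0625) = 7.2 degrees

7.2 degrees


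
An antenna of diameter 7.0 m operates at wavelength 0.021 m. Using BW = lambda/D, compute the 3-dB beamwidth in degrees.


BW_rad = 0.021 / 7.0 = 0.003
BW_deg = 0.17 degrees

0.17 degrees


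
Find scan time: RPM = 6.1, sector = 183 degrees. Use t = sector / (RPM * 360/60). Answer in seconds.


t = 183 / (6.1 * 360) * 60 = 5.0 s

5.0 s


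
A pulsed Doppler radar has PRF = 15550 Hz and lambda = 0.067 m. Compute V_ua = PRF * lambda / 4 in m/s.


V_ua = 15550 * 0.067 / 4 = 260.5 m/s

260.5 m/s


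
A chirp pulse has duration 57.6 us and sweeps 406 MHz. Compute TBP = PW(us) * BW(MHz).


TBP = 57.6 * 406 = 23385.6

23385.6


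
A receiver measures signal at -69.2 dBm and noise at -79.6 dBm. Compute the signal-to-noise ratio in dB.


SNR = -69.2 - (-79.6) = 10.4 dB

10.4 dB


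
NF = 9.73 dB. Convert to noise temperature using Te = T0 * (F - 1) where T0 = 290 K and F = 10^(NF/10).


NF_lin = 10^(9.73/10) = 9.397233
Te = 290 * (9.397233 - 1) = 2435.2 K

2435.2 K


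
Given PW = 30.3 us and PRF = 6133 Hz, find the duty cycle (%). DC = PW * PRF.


DC = 30.3e-6 * 6133 * 100 = 18.58%

18.58%


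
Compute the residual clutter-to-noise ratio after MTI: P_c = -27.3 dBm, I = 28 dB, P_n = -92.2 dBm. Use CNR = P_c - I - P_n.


CNR = -27.3 - 28 - (-92.2) = 36.9 dB

36.9 dB


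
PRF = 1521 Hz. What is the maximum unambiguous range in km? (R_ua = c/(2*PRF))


R_ua = 3e8 / (2 * 1521) = 98619.3 m = 98.6 km

98.6 km


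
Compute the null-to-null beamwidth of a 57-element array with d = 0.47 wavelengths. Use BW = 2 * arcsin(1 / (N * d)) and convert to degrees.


1/(N*d) = 1/(57*0.47) = 0.037327
BW = 2*arcsin(0.037327) = 4.3 degrees

4.3 degrees


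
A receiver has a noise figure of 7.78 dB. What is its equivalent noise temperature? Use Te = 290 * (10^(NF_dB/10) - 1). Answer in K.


NF_lin = 10^(7.78/10) = 5.997911
Te = 290 * (5.997911 - 1) = 1449.4 K

1449.4 K


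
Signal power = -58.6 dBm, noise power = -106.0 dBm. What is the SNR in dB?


SNR = -58.6 - (-106.0) = 47.4 dB

47.4 dB


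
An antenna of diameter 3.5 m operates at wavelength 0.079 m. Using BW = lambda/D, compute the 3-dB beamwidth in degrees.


BW_rad = 0.079 / 3.5 = 0.022571
BW_deg = 1.29 degrees

1.29 degrees


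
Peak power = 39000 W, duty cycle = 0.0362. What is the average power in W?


P_avg = 39000 * 0.0362 = 1411.8 W

1411.8 W


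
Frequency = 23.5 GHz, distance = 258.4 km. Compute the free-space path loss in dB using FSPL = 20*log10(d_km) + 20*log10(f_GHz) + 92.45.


20*log10(258.4) = 48.25
20*log10(23.5) = 27.42
FSPL = 168.1 dB

168.1 dB


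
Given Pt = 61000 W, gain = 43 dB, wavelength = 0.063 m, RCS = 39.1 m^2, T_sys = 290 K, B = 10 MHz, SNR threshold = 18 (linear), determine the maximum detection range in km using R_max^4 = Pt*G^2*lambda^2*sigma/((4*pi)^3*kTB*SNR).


G_lin = 10^(43/10) = 19952.62315
R^4 = 61000 * 19952.62315^2 * 0.063^2 * 39.1 / ((4*pi)^3 * 1.38e-23 * 290 * 10000000.0 * 18)
R^4 = 2.63638e21 m^4
R_max = (2.63638e21)^(1/4) = 226595.9 m = 226.6 km

226.6 km


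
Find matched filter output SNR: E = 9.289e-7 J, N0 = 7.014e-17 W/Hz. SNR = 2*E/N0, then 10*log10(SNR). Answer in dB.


SNR_lin = 2 * 9.289e-7 / 7.014e-17 = 2.649e10
SNR_dB = 10*log10(2.649e10) = 104.2 dB

104.2 dB


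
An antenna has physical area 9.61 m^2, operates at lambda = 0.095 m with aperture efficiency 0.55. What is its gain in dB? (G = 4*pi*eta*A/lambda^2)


G_linear = 4*pi*0.55*9.61/0.095^2 = 7359.51
G_dB = 10*log10(7359.51) = 38.7 dB

38.7 dB


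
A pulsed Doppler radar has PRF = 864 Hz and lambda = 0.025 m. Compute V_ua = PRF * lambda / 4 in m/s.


V_ua = 864 * 0.025 / 4 = 5.4 m/s

5.4 m/s


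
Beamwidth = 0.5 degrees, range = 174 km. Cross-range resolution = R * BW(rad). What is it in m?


BW_rad = 0.008726646
CR = 174000 * 0.008726646 = 1518.4 m

1518.4 m


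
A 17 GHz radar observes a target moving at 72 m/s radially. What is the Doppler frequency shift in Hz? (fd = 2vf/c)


fd = 2 * 72 * 17000000000.0 / 3e8 = 8160.0 Hz

8160.0 Hz


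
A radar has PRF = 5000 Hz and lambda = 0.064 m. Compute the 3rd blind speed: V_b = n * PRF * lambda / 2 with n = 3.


V_blind = 3 * 5000 * 0.064 / 2 = 480.0 m/s

480.0 m/s


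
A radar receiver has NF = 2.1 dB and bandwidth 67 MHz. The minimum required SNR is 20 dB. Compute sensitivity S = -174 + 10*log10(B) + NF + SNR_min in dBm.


10*log10(67000000.0) = 78.26
S = -174 + 78.26 + 2.1 + 20 = -73.6 dBm

-73.6 dBm


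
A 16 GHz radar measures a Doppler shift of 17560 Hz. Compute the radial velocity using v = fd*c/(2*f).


v = 17560 * 3e8 / (2 * 16000000000.0) = 164.6 m/s

164.6 m/s


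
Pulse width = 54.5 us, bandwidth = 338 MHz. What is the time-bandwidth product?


TBP = 54.5 * 338 = 18421.0

18421.0


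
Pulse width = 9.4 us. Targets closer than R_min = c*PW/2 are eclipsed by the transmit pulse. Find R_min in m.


R_min = 3e8 * 9.4e-6 / 2 = 1410.0 m

1410.0 m


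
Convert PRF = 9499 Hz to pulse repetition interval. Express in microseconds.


PRI = 1/9499 = 0.0001052742 s = 105.3 us

105.3 us


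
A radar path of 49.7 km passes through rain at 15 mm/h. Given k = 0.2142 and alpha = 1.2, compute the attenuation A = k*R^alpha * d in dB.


gamma = 0.2142 * 15^1.2 = 5.522414 dB/km
A = 5.522414 * 49.7 = 274.46 dB

274.46 dB


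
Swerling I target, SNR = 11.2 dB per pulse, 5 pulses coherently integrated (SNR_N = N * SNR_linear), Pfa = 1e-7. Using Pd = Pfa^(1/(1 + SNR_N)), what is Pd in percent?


SNR_lin = 10^(11.2/10) = 13.18257
SNR_N = 5 * 13.18257 = 65.91285
1/(1 + SNR_N) = 1/66.91285 = 0.0149448
Pd = (1e-7)^0.0149448 = 0.78593
Pd = 78.6%

78.6%


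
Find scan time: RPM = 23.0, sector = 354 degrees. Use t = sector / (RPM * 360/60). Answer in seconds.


t = 354 / (23.0 * 360) * 60 = 2.57 s

2.57 s


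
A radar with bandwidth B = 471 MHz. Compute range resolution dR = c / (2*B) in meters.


dR = 3e8 / (2 * 471000000.0) = 0.32 m

0.32 m


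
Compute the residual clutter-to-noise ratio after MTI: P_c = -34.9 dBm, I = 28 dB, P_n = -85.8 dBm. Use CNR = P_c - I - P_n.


CNR = -34.9 - 28 - (-85.8) = 22.9 dB

22.9 dB


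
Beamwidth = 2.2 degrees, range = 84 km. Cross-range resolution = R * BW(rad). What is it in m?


BW_rad = 0.038397244
CR = 84000 * 0.038397244 = 3225.4 m

3225.4 m


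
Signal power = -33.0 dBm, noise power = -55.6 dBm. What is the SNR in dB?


SNR = -33.0 - (-55.6) = 22.6 dB

22.6 dB


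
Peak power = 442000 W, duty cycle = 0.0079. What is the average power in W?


P_avg = 442000 * 0.0079 = 3491.8 W

3491.8 W


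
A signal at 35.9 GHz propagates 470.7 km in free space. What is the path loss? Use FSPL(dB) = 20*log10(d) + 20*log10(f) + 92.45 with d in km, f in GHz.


20*log10(470.7) = 53.45
20*log10(35.9) = 31.1
FSPL = 177.0 dB

177.0 dB


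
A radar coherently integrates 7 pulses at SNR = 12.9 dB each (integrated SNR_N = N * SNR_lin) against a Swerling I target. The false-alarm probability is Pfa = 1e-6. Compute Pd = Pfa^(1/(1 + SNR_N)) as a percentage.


SNR_lin = 10^(12.9/10) = 19.49845
SNR_N = 7 * 19.49845 = 136.48915
1/(1 + SNR_N) = 1/137.48915 = 0.0072733
Pd = (1e-6)^0.0072733 = 0.9044
Pd = 90.4%

90.4%


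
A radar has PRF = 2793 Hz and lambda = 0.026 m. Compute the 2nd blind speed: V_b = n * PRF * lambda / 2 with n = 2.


V_blind = 2 * 2793 * 0.026 / 2 = 72.6 m/s

72.6 m/s


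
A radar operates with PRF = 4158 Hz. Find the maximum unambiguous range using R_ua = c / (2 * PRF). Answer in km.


R_ua = 3e8 / (2 * 4158) = 36075.0 m = 36.1 km

36.1 km


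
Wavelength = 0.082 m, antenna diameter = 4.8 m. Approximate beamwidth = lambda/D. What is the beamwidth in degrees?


BW_rad = 0.082 / 4.8 = 0.017083
BW_deg = 0.98 degrees

0.98 degrees


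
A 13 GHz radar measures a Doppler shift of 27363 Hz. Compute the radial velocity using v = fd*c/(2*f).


v = 27363 * 3e8 / (2 * 13000000000.0) = 315.7 m/s

315.7 m/s


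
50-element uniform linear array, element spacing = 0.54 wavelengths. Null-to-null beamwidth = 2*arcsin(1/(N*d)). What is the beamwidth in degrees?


1/(N*d) = 1/(50*0.54) = 0.037037
BW = 2*arcsin(0.037037) = 4.2 degrees

4.2 degrees


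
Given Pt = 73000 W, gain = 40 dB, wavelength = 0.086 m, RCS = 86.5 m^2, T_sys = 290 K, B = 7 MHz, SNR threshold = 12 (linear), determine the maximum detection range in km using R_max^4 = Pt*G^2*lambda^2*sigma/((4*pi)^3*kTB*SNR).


G_lin = 10^(40/10) = 10000.0
R^4 = 73000 * 10000.0^2 * 0.086^2 * 86.5 / ((4*pi)^3 * 1.38e-23 * 290 * 7000000.0 * 12)
R^4 = 7.00084e21 m^4
R_max = (7.00084e21)^(1/4) = 289259.4 m = 289.3 km

289.3 km


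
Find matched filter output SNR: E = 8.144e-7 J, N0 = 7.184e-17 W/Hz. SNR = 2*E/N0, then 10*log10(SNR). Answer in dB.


SNR_lin = 2 * 8.144e-7 / 7.184e-17 = 2.267e10
SNR_dB = 10*log10(2.267e10) = 103.6 dB

103.6 dB


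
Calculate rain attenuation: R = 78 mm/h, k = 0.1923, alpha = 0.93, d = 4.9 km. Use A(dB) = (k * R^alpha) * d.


gamma = 0.1923 * 78^0.93 = 11.056744 dB/km
A = 11.056744 * 4.9 = 54.18 dB

54.18 dB


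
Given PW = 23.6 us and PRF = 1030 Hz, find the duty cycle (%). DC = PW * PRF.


DC = 23.6e-6 * 1030 * 100 = 2.43%

2.43%


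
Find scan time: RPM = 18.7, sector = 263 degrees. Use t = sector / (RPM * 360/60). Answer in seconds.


t = 263 / (18.7 * 360) * 60 = 2.34 s

2.34 s


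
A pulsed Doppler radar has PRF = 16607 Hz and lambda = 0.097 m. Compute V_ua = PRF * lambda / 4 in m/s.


V_ua = 16607 * 0.097 / 4 = 402.7 m/s

402.7 m/s


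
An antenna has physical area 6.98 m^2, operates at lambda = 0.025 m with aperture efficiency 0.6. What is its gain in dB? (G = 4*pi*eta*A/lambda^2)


G_linear = 4*pi*0.6*6.98/0.025^2 = 84204.74
G_dB = 10*log10(84204.74) = 49.3 dB

49.3 dB


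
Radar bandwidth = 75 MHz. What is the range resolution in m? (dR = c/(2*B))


dR = 3e8 / (2 * 75000000.0) = 2.0 m

2.0 m


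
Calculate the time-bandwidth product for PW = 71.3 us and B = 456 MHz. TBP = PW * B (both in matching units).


TBP = 71.3 * 456 = 32512.8

32512.8


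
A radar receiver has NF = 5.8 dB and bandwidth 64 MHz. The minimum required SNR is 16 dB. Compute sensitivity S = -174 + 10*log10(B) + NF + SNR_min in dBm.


10*log10(64000000.0) = 78.06
S = -174 + 78.06 + 5.8 + 16 = -74.1 dBm

-74.1 dBm


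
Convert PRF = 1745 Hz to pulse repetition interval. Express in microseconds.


PRI = 1/1745 = 0.0005730659 s = 573.1 us

573.1 us


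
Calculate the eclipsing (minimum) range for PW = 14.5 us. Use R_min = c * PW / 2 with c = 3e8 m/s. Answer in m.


R_min = 3e8 * 14.5e-6 / 2 = 2175.0 m

2175.0 m


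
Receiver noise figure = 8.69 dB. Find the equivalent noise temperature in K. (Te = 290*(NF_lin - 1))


NF_lin = 10^(8.69/10) = 7.396053
Te = 290 * (7.396053 - 1) = 1854.9 K

1854.9 K


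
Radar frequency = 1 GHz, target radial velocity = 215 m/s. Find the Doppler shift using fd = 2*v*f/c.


fd = 2 * 215 * 1000000000.0 / 3e8 = 1433.3 Hz

1433.3 Hz


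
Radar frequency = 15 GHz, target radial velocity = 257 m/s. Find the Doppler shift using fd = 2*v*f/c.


fd = 2 * 257 * 15000000000.0 / 3e8 = 25700.0 Hz

25700.0 Hz


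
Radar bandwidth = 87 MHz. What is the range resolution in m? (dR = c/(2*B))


dR = 3e8 / (2 * 87000000.0) = 1.72 m

1.72 m


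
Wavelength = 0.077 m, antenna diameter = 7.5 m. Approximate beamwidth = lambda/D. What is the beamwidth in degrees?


BW_rad = 0.077 / 7.5 = 0.010267
BW_deg = 0.59 degrees

0.59 degrees


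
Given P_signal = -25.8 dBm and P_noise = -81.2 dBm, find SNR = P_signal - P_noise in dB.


SNR = -25.8 - (-81.2) = 55.4 dB

55.4 dB


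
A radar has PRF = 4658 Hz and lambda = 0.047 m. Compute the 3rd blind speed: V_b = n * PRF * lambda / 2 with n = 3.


V_blind = 3 * 4658 * 0.047 / 2 = 328.4 m/s

328.4 m/s


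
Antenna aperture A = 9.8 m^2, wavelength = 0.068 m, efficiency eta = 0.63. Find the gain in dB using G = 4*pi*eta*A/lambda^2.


G_linear = 4*pi*0.63*9.8/0.068^2 = 16778.71
G_dB = 10*log10(16778.71) = 42.2 dB

42.2 dB


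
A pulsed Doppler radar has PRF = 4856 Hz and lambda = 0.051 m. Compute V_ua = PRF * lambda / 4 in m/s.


V_ua = 4856 * 0.051 / 4 = 61.9 m/s

61.9 m/s


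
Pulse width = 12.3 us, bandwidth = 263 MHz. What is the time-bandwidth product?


TBP = 12.3 * 263 = 3234.9

3234.9


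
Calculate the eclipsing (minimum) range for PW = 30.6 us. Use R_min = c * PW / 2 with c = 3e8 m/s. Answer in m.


R_min = 3e8 * 30.6e-6 / 2 = 4590.0 m

4590.0 m


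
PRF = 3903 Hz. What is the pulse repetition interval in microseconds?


PRI = 1/3903 = 0.0002562132 s = 256.2 us

256.2 us


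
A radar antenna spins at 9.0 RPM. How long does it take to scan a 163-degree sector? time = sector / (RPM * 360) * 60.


t = 163 / (9.0 * 360) * 60 = 3.02 s

3.02 s


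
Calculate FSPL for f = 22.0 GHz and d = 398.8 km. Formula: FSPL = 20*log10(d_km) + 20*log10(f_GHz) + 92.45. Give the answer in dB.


20*log10(398.8) = 52.02
20*log10(22.0) = 26.85
FSPL = 171.3 dB

171.3 dB


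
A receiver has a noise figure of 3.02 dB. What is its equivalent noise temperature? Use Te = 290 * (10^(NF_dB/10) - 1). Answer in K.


NF_lin = 10^(3.02/10) = 2.004472
Te = 290 * (2.004472 - 1) = 291.3 K

291.3 K


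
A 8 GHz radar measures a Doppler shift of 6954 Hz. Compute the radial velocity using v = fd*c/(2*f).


v = 6954 * 3e8 / (2 * 8000000000.0) = 130.4 m/s

130.4 m/s


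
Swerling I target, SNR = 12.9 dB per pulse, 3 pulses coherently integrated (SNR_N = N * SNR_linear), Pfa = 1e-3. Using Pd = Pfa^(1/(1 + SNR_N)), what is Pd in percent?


SNR_lin = 10^(12.9/10) = 19.49845
SNR_N = 3 * 19.49845 = 58.49535
1/(1 + SNR_N) = 1/59.49535 = 0.016808
Pd = (1e-3)^0.016808 = 0.89038
Pd = 89.0%

89.0%


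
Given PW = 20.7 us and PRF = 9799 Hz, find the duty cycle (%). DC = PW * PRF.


DC = 20.7e-6 * 9799 * 100 = 20.28%

20.28%


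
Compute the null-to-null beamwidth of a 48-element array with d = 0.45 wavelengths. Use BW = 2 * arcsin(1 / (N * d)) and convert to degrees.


1/(N*d) = 1/(48*0.45) = 0.046296
BW = 2*arcsin(0.046296) = 5.3 degrees

5.3 degrees


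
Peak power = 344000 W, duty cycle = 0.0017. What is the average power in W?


P_avg = 344000 * 0.0017 = 584.8 W

584.8 W


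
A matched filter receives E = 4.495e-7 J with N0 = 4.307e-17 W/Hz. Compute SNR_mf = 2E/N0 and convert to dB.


SNR_lin = 2 * 4.495e-7 / 4.307e-17 = 2.087e10
SNR_dB = 10*log10(2.087e10) = 103.2 dB

103.2 dB


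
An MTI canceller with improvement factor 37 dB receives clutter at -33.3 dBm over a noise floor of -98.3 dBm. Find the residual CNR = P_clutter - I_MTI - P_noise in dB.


CNR = -33.3 - 37 - (-98.3) = 28.0 dB

28.0 dB


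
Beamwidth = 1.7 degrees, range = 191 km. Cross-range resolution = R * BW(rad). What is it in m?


BW_rad = 0.029670597
CR = 191000 * 0.029670597 = 5667.1 m

5667.1 m


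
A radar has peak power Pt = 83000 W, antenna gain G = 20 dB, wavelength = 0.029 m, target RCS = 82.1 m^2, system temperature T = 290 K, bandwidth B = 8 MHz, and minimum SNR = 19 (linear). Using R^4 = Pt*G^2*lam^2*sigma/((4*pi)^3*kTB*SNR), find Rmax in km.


G_lin = 10^(20/10) = 100.0
R^4 = 83000 * 100.0^2 * 0.029^2 * 82.1 / ((4*pi)^3 * 1.38e-23 * 290 * 8000000.0 * 19)
R^4 = 4.74752e16 m^4
R_max = (4.74752e16)^(1/4) = 14761.0 m = 14.8 km

14.8 km


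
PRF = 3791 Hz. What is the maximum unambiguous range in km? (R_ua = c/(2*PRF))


R_ua = 3e8 / (2 * 3791) = 39567.4 m = 39.6 km

39.6 km


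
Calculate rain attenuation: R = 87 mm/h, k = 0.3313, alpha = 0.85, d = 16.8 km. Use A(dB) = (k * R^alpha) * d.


gamma = 0.3313 * 87^0.85 = 14.750706 dB/km
A = 14.750706 * 16.8 = 247.81 dB

247.81 dB


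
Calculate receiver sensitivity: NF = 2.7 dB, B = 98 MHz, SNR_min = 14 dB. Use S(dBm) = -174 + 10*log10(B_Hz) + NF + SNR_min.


10*log10(98000000.0) = 79.91
S = -174 + 79.91 + 2.7 + 14 = -77.4 dBm

-77.4 dBm


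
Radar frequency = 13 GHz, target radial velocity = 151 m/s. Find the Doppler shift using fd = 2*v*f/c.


fd = 2 * 151 * 13000000000.0 / 3e8 = 13086.7 Hz

13086.7 Hz


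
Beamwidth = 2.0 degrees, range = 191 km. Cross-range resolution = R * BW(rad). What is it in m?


BW_rad = 0.034906585
CR = 191000 * 0.034906585 = 6667.2 m

6667.2 m


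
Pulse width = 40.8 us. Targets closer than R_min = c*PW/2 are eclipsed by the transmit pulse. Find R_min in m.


R_min = 3e8 * 40.8e-6 / 2 = 6120.0 m

6120.0 m


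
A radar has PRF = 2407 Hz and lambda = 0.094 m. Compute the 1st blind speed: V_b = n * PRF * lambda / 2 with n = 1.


V_blind = 1 * 2407 * 0.094 / 2 = 113.1 m/s

113.1 m/s


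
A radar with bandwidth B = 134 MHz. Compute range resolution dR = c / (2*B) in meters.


dR = 3e8 / (2 * 134000000.0) = 1.12 m

1.12 m


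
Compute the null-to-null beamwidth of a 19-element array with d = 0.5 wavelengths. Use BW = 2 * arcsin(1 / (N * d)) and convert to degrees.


1/(N*d) = 1/(19*0.5) = 0.105263
BW = 2*arcsin(0.105263) = 12.1 degrees

12.1 degrees


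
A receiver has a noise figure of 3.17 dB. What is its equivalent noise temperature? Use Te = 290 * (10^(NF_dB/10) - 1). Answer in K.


NF_lin = 10^(3.17/10) = 2.074914
Te = 290 * (2.074914 - 1) = 311.7 K

311.7 K


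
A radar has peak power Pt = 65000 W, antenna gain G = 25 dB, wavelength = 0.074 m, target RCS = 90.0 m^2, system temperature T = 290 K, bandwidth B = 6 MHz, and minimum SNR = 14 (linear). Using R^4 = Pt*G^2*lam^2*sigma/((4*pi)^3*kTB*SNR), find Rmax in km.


G_lin = 10^(25/10) = 316.227766
R^4 = 65000 * 316.227766^2 * 0.074^2 * 90.0 / ((4*pi)^3 * 1.38e-23 * 290 * 6000000.0 * 14)
R^4 = 4.80212e18 m^4
R_max = (4.80212e18)^(1/4) = 46812.1 m = 46.8 km

46.8 km


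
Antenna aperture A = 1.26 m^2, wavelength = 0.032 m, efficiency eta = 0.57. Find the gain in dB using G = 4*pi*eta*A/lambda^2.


G_linear = 4*pi*0.57*1.26/0.032^2 = 8813.64
G_dB = 10*log10(8813.64) = 39.5 dB

39.5 dB


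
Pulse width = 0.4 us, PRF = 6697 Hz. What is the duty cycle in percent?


DC = 0.4e-6 * 6697 * 100 = 0.27%

0.27%


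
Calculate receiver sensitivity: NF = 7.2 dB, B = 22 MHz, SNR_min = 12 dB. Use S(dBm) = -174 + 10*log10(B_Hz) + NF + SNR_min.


10*log10(22000000.0) = 73.42
S = -174 + 73.42 + 7.2 + 12 = -81.4 dBm

-81.4 dBm


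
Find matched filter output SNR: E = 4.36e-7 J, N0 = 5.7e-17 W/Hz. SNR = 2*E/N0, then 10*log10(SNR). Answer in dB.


SNR_lin = 2 * 4.36e-7 / 5.7e-17 = 1.53e10
SNR_dB = 10*log10(1.53e10) = 101.8 dB

101.8 dB


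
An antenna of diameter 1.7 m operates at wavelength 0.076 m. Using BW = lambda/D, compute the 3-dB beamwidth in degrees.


BW_rad = 0.076 / 1.7 = 0.044706
BW_deg = 2.56 degrees

2.56 degrees


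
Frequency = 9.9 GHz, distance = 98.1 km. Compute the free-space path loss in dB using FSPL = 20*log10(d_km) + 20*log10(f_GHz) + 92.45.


20*log10(98.1) = 39.83
20*log10(9.9) = 19.91
FSPL = 152.2 dB

152.2 dB


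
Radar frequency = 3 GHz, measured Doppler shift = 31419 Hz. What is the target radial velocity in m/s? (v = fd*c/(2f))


v = 31419 * 3e8 / (2 * 3000000000.0) = 1571.0 m/s

1571.0 m/s


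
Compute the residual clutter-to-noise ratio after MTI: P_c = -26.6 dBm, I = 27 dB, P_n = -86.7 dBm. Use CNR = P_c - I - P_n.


CNR = -26.6 - 27 - (-86.7) = 33.1 dB

33.1 dB


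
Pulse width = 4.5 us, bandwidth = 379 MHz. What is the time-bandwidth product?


TBP = 4.5 * 379 = 1705.5

1705.5


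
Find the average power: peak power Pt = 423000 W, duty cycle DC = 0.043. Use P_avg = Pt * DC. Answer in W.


P_avg = 423000 * 0.043 = 18189.0 W

18189.0 W


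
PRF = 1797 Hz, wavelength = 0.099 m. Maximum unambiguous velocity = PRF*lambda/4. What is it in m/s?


V_ua = 1797 * 0.099 / 4 = 44.5 m/s

44.5 m/s


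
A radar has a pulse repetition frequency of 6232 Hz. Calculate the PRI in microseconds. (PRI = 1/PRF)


PRI = 1/6232 = 0.0001604621 s = 160.5 us

160.5 us


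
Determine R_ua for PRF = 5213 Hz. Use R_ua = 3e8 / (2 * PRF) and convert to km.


R_ua = 3e8 / (2 * 5213) = 28774.2 m = 28.8 km

28.8 km


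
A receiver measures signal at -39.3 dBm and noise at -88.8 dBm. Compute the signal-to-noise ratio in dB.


SNR = -39.3 - (-88.8) = 49.5 dB

49.5 dB


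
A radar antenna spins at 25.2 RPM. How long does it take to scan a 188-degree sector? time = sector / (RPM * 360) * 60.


t = 188 / (25.2 * 360) * 60 = 1.24 s

1.24 s


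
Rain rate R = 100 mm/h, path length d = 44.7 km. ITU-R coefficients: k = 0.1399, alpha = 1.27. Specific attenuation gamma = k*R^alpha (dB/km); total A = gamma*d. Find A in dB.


gamma = 0.1399 * 100^1.27 = 48.508485 dB/km
A = 48.508485 * 44.7 = 2168.33 dB

2168.33 dB


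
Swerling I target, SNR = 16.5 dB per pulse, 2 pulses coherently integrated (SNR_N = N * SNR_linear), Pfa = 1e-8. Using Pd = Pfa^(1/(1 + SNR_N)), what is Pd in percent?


SNR_lin = 10^(16.5/10) = 44.66836
SNR_N = 2 * 44.66836 = 89.33672
1/(1 + SNR_N) = 1/90.33672 = 0.0110697
Pd = (1e-8)^0.0110697 = 0.81553
Pd = 81.6%

81.6%


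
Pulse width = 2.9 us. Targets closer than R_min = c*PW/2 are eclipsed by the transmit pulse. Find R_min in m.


R_min = 3e8 * 2.9e-6 / 2 = 435.0 m

435.0 m


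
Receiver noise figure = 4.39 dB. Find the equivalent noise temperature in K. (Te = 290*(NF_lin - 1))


NF_lin = 10^(4.39/10) = 2.747894
Te = 290 * (2.747894 - 1) = 506.9 K

506.9 K


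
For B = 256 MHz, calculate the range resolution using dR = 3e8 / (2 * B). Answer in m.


dR = 3e8 / (2 * 256000000.0) = 0.59 m

0.59 m


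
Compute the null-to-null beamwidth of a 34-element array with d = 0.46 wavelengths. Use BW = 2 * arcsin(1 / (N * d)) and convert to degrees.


1/(N*d) = 1/(34*0.46) = 0.063939
BW = 2*arcsin(0.063939) = 7.3 degrees

7.3 degrees


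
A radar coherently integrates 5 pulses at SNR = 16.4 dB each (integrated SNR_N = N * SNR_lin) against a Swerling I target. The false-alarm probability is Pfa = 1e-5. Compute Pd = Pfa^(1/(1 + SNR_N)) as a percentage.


SNR_lin = 10^(16.4/10) = 43.65158
SNR_N = 5 * 43.65158 = 218.2579
1/(1 + SNR_N) = 1/219.2579 = 0.0045608
Pd = (1e-5)^0.0045608 = 0.94885
Pd = 94.9%

94.9%


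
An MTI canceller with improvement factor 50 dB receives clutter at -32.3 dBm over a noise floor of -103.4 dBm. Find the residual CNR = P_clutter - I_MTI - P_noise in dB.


CNR = -32.3 - 50 - (-103.4) = 21.1 dB

21.1 dB


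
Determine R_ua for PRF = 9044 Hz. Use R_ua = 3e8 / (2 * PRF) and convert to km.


R_ua = 3e8 / (2 * 9044) = 16585.6 m = 16.6 km

16.6 km


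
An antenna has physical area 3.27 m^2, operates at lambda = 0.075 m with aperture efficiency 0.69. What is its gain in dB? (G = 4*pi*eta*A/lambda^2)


G_linear = 4*pi*0.69*3.27/0.075^2 = 5040.62
G_dB = 10*log10(5040.62) = 37.0 dB

37.0 dB


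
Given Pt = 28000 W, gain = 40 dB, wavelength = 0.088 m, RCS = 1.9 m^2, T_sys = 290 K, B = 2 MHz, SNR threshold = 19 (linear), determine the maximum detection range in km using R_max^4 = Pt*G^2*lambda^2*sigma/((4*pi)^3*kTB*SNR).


G_lin = 10^(40/10) = 10000.0
R^4 = 28000 * 10000.0^2 * 0.088^2 * 1.9 / ((4*pi)^3 * 1.38e-23 * 290 * 2000000.0 * 19)
R^4 = 1.36517e20 m^4
R_max = (1.36517e20)^(1/4) = 108092.8 m = 108.1 km

108.1 km


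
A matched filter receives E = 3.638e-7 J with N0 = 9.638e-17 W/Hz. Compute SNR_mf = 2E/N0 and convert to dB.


SNR_lin = 2 * 3.638e-7 / 9.638e-17 = 7.549e9
SNR_dB = 10*log10(7.549e9) = 98.8 dB

98.8 dB


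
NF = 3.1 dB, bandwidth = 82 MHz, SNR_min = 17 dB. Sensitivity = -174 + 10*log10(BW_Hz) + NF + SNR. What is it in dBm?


10*log10(82000000.0) = 79.14
S = -174 + 79.14 + 3.1 + 17 = -74.8 dBm

-74.8 dBm


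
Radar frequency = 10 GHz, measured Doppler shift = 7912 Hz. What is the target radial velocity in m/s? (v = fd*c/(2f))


v = 7912 * 3e8 / (2 * 10000000000.0) = 118.7 m/s

118.7 m/s


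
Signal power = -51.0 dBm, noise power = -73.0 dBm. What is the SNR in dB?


SNR = -51.0 - (-73.0) = 22.0 dB

22.0 dB


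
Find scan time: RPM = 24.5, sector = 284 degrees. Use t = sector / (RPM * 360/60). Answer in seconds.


t = 284 / (24.5 * 360) * 60 = 1.93 s

1.93 s


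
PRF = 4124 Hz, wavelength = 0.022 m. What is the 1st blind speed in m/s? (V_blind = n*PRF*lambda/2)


V_blind = 1 * 4124 * 0.022 / 2 = 45.4 m/s

45.4 m/s


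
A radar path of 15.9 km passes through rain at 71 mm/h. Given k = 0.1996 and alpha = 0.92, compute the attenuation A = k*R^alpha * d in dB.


gamma = 0.1996 * 71^0.92 = 10.076697 dB/km
A = 10.076697 * 15.9 = 160.22 dB

160.22 dB


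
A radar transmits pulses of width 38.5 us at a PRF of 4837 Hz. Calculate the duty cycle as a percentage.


DC = 38.5e-6 * 4837 * 100 = 18.62%

18.62%


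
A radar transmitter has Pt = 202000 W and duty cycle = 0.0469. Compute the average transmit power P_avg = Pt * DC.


P_avg = 202000 * 0.0469 = 9473.8 W

9473.8 W


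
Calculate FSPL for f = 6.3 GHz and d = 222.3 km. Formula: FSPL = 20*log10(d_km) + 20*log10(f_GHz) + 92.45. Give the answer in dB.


20*log10(222.3) = 46.94
20*log10(6.3) = 15.99
FSPL = 155.4 dB

155.4 dB


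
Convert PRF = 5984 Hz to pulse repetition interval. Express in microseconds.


PRI = 1/5984 = 0.0001671123 s = 167.1 us

167.1 us


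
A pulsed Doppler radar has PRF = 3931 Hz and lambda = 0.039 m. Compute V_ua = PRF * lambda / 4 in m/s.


V_ua = 3931 * 0.039 / 4 = 38.3 m/s

38.3 m/s


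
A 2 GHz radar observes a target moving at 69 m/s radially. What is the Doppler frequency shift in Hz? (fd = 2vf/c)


fd = 2 * 69 * 2000000000.0 / 3e8 = 920.0 Hz

920.0 Hz


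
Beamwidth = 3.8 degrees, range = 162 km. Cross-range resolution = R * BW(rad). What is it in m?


BW_rad = 0.066322512
CR = 162000 * 0.066322512 = 10744.2 m

10744.2 m


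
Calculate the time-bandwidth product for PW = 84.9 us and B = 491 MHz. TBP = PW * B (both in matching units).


TBP = 84.9 * 491 = 41685.9

41685.9


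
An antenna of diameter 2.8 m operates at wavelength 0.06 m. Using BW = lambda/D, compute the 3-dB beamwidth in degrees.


BW_rad = 0.06 / 2.8 = 0.021429
BW_deg = 1.23 degrees

1.23 degrees


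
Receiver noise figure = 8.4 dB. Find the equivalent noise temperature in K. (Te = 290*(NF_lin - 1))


NF_lin = 10^(8.4/10) = 6.91831
Te = 290 * (6.91831 - 1) = 1716.3 K

1716.3 K


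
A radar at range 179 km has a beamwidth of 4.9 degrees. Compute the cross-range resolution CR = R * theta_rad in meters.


BW_rad = 0.085521133
CR = 179000 * 0.085521133 = 15308.3 m

15308.3 m


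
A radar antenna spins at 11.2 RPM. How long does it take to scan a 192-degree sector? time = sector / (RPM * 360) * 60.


t = 192 / (11.2 * 360) * 60 = 2.86 s

2.86 s


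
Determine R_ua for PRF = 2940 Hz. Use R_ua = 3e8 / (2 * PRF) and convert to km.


R_ua = 3e8 / (2 * 2940) = 51020.4 m = 51.0 km

51.0 km


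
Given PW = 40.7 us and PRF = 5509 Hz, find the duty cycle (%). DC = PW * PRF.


DC = 40.7e-6 * 5509 * 100 = 22.42%

22.42%


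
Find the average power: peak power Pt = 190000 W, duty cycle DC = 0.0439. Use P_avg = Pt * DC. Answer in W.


P_avg = 190000 * 0.0439 = 8341.0 W

8341.0 W


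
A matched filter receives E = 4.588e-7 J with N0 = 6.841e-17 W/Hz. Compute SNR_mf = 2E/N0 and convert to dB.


SNR_lin = 2 * 4.588e-7 / 6.841e-17 = 1.341e10
SNR_dB = 10*log10(1.341e10) = 101.3 dB

101.3 dB


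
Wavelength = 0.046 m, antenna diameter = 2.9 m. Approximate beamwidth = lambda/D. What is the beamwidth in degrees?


BW_rad = 0.046 / 2.9 = 0.015862
BW_deg = 0.91 degrees

0.91 degrees


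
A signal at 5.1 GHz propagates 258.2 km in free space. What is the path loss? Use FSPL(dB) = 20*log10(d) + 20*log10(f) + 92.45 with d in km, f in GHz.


20*log10(258.2) = 48.24
20*log10(5.1) = 14.15
FSPL = 154.8 dB

154.8 dB


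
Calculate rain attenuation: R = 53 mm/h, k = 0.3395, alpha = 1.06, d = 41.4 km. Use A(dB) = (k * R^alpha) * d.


gamma = 0.3395 * 53^1.06 = 22.833485 dB/km
A = 22.833485 * 41.4 = 945.31 dB

945.31 dB


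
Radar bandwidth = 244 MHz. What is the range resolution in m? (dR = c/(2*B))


dR = 3e8 / (2 * 244000000.0) = 0.61 m

0.61 m


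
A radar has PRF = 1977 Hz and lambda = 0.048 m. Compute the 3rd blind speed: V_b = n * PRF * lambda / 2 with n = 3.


V_blind = 3 * 1977 * 0.048 / 2 = 142.3 m/s

142.3 m/s


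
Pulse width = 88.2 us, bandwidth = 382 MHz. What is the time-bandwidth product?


TBP = 88.2 * 382 = 33692.4

33692.4


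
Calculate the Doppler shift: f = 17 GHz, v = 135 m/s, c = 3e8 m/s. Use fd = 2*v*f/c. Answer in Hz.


fd = 2 * 135 * 17000000000.0 / 3e8 = 15300.0 Hz

15300.0 Hz


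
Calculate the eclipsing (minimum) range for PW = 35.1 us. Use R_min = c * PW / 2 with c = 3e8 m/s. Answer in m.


R_min = 3e8 * 35.1e-6 / 2 = 5265.0 m

5265.0 m


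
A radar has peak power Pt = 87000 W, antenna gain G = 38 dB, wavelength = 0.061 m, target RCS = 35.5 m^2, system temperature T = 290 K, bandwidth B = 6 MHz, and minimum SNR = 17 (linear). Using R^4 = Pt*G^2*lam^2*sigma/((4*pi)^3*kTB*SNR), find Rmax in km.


G_lin = 10^(38/10) = 6309.573445
R^4 = 87000 * 6309.573445^2 * 0.061^2 * 35.5 / ((4*pi)^3 * 1.38e-23 * 290 * 6000000.0 * 17)
R^4 = 5.64807e20 m^4
R_max = (5.64807e20)^(1/4) = 154161.2 m = 154.2 km

154.2 km


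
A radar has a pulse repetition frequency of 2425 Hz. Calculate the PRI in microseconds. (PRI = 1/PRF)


PRI = 1/2425 = 0.0004123711 s = 412.4 us

412.4 us


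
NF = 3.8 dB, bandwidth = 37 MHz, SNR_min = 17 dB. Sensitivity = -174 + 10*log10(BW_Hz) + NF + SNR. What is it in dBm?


10*log10(37000000.0) = 75.68
S = -174 + 75.68 + 3.8 + 17 = -77.5 dBm

-77.5 dBm


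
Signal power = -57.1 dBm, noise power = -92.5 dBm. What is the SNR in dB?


SNR = -57.1 - (-92.5) = 35.4 dB

35.4 dB


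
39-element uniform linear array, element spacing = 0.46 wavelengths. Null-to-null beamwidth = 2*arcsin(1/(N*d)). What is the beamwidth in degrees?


1/(N*d) = 1/(39*0.46) = 0.055741
BW = 2*arcsin(0.055741) = 6.4 degrees

6.4 degrees


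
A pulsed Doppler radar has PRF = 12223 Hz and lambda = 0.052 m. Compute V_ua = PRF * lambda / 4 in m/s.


V_ua = 12223 * 0.052 / 4 = 158.9 m/s

158.9 m/s


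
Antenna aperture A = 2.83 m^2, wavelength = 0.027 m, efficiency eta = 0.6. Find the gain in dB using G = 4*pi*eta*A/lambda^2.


G_linear = 4*pi*0.6*2.83/0.027^2 = 29269.82
G_dB = 10*log10(29269.82) = 44.7 dB

44.7 dB


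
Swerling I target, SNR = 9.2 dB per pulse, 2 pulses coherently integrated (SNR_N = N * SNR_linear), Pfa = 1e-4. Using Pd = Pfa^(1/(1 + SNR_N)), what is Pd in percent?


SNR_lin = 10^(9.2/10) = 8.31764
SNR_N = 2 * 8.31764 = 16.63528
1/(1 + SNR_N) = 1/17.63528 = 0.0567045
Pd = (1e-4)^0.0567045 = 0.59317
Pd = 59.3%

59.3%


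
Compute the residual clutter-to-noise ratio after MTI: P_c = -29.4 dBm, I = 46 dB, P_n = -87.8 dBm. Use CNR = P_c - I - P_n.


CNR = -29.4 - 46 - (-87.8) = 12.4 dB

12.4 dB


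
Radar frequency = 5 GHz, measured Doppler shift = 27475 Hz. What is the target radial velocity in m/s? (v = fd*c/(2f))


v = 27475 * 3e8 / (2 * 5000000000.0) = 824.3 m/s

824.3 m/s


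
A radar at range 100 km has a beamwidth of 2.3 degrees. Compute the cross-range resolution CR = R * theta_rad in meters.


BW_rad = 0.040142573
CR = 100000 * 0.040142573 = 4014.3 m

4014.3 m


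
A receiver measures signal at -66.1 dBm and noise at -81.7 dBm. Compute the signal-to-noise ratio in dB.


SNR = -66.1 - (-81.7) = 15.6 dB

15.6 dB


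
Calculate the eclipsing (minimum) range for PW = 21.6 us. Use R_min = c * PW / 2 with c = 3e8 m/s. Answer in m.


R_min = 3e8 * 21.6e-6 / 2 = 3240.0 m

3240.0 m


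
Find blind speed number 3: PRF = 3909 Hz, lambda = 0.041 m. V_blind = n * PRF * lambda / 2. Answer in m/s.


V_blind = 3 * 3909 * 0.041 / 2 = 240.4 m/s

240.4 m/s


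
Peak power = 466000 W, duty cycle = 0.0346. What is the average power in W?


P_avg = 466000 * 0.0346 = 16123.6 W

16123.6 W


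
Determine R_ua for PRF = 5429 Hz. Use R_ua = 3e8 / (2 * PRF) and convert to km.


R_ua = 3e8 / (2 * 5429) = 27629.4 m = 27.6 km

27.6 km


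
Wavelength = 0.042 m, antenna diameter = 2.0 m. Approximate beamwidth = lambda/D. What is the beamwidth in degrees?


BW_rad = 0.042 / 2.0 = 0.021
BW_deg = 1.2 degrees

1.2 degrees


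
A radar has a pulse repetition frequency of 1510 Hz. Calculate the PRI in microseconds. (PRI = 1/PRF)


PRI = 1/1510 = 0.0006622517 s = 662.3 us

662.3 us


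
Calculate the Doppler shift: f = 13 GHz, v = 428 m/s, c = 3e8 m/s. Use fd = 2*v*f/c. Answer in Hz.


fd = 2 * 428 * 13000000000.0 / 3e8 = 37093.3 Hz

37093.3 Hz


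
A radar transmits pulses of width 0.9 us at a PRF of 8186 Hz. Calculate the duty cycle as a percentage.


DC = 0.9e-6 * 8186 * 100 = 0.74%

0.74%


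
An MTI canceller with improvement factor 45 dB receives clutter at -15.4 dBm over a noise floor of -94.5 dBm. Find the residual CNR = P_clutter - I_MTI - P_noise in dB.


CNR = -15.4 - 45 - (-94.5) = 34.1 dB

34.1 dB


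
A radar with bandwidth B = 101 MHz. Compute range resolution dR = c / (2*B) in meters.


dR = 3e8 / (2 * 101000000.0) = 1.49 m

1.49 m


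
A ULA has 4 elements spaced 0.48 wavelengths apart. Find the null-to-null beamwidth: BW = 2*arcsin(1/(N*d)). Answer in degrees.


1/(N*d) = 1/(4*0.48) = 0.520833
BW = 2*arcsin(0.520833) = 62.8 degrees

62.8 degrees


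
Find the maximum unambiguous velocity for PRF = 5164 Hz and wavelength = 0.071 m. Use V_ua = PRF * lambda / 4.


V_ua = 5164 * 0.071 / 4 = 91.7 m/s

91.7 m/s


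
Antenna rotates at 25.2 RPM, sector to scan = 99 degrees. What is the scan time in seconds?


t = 99 / (25.2 * 360) * 60 = 0.65 s

0.65 s


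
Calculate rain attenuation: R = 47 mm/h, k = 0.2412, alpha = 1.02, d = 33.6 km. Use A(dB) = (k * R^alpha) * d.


gamma = 0.2412 * 47^1.02 = 12.243825 dB/km
A = 12.243825 * 33.6 = 411.39 dB

411.39 dB


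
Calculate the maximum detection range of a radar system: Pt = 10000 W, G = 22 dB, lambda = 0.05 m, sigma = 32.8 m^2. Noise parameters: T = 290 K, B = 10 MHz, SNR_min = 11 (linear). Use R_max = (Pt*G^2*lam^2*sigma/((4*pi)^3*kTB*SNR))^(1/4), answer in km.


G_lin = 10^(22/10) = 158.489319
R^4 = 10000 * 158.489319^2 * 0.05^2 * 32.8 / ((4*pi)^3 * 1.38e-23 * 290 * 10000000.0 * 11)
R^4 = 2.35784e16 m^4
R_max = (2.35784e16)^(1/4) = 12391.6 m = 12.4 km

12.4 km


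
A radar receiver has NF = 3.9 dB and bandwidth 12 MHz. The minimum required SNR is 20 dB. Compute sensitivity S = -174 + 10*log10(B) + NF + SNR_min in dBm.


10*log10(12000000.0) = 70.79
S = -174 + 70.79 + 3.9 + 20 = -79.3 dBm

-79.3 dBm


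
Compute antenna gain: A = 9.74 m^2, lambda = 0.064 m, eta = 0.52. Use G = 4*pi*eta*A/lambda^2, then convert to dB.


G_linear = 4*pi*0.52*9.74/0.064^2 = 15538.61
G_dB = 10*log10(15538.61) = 41.9 dB

41.9 dB


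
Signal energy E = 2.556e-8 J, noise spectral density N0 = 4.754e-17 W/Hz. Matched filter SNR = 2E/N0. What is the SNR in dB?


SNR_lin = 2 * 2.556e-8 / 4.754e-17 = 1.075e9
SNR_dB = 10*log10(1.075e9) = 90.3 dB

90.3 dB


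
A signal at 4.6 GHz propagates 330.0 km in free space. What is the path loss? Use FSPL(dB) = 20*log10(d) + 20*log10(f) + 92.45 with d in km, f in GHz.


20*log10(330.0) = 50.37
20*log10(4.6) = 13.26
FSPL = 156.1 dB

156.1 dB


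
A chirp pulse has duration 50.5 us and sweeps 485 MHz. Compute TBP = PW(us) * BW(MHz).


TBP = 50.5 * 485 = 24492.5

24492.5


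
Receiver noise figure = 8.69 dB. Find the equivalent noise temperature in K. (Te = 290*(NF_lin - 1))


NF_lin = 10^(8.69/10) = 7.396053
Te = 290 * (7.396053 - 1) = 1854.9 K

1854.9 K


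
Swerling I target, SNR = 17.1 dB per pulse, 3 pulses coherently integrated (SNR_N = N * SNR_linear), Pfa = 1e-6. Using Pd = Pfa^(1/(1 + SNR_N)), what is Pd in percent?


SNR_lin = 10^(17.1/10) = 51.28614
SNR_N = 3 * 51.28614 = 153.85842
1/(1 + SNR_N) = 1/154.85842 = 0.0064575
Pd = (1e-6)^0.0064575 = 0.91465
Pd = 91.5%

91.5%


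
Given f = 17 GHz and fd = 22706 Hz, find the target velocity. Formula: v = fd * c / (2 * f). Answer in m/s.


v = 22706 * 3e8 / (2 * 17000000000.0) = 200.3 m/s

200.3 m/s


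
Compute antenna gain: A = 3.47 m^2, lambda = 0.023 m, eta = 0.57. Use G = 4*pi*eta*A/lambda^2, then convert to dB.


G_linear = 4*pi*0.57*3.47/0.023^2 = 46984.92
G_dB = 10*log10(46984.92) = 46.7 dB

46.7 dB


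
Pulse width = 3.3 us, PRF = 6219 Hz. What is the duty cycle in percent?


DC = 3.3e-6 * 6219 * 100 = 2.05%

2.05%


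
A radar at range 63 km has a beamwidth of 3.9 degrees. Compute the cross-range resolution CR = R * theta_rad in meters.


BW_rad = 0.068067841
CR = 63000 * 0.068067841 = 4288.3 m

4288.3 m


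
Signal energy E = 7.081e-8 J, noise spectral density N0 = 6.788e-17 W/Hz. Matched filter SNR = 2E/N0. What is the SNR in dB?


SNR_lin = 2 * 7.081e-8 / 6.788e-17 = 2.086e9
SNR_dB = 10*log10(2.086e9) = 93.2 dB

93.2 dB


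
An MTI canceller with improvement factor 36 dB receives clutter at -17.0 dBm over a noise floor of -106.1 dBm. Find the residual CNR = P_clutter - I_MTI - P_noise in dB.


CNR = -17.0 - 36 - (-106.1) = 53.1 dB

53.1 dB


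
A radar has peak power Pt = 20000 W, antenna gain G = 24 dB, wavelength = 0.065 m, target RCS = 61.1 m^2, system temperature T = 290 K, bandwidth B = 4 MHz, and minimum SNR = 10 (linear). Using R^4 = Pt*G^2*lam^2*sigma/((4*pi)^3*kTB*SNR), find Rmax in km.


G_lin = 10^(24/10) = 251.188643
R^4 = 20000 * 251.188643^2 * 0.065^2 * 61.1 / ((4*pi)^3 * 1.38e-23 * 290 * 4000000.0 * 10)
R^4 = 1.02549e18 m^4
R_max = (1.02549e18)^(1/4) = 31822.4 m = 31.8 km

31.8 km


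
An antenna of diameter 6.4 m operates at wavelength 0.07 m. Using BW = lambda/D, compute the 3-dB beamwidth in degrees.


BW_rad = 0.07 / 6.4 = 0.010938
BW_deg = 0.63 degrees

0.63 degrees


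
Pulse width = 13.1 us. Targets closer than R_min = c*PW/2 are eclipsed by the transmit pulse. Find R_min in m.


R_min = 3e8 * 13.1e-6 / 2 = 1965.0 m

1965.0 m


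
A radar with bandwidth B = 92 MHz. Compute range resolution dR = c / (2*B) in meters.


dR = 3e8 / (2 * 92000000.0) = 1.63 m

1.63 m


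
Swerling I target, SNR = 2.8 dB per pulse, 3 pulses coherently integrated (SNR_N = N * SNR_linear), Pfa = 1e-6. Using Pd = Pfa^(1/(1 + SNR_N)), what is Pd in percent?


SNR_lin = 10^(2.8/10) = 1.90546
SNR_N = 3 * 1.90546 = 5.71638
1/(1 + SNR_N) = 1/6.71638 = 0.1488897
Pd = (1e-6)^0.1488897 = 0.12784
Pd = 12.8%

12.8%


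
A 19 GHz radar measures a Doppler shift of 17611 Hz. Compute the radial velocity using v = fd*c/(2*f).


v = 17611 * 3e8 / (2 * 19000000000.0) = 139.0 m/s

139.0 m/s


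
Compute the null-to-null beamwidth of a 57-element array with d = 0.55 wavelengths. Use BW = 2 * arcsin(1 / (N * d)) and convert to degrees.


1/(N*d) = 1/(57*0.55) = 0.031898
BW = 2*arcsin(0.031898) = 3.7 degrees

3.7 degrees
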